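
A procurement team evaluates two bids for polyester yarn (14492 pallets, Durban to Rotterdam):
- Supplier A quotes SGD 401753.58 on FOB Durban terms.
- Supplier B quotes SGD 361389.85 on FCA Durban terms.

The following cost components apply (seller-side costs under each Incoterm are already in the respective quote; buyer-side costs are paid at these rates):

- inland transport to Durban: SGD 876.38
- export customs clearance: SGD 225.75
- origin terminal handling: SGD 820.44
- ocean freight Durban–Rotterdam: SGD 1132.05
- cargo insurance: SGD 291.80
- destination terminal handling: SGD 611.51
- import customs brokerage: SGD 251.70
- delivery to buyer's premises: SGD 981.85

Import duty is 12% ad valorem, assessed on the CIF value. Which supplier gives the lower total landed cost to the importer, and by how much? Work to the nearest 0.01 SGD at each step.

Supplier B is cheaper by SGD 44288.48

Supplier A (FOB):
CIF value = FOB price + freight + insurance = 401753.58 + 1132.05 + 291.80 = 403177.43
Import duty = 403177.43 × 12% = 48381.29
Buyer bears (A): 1132.05 + 291.80 + 611.51 + 251.70 + 981.85 = 3268.91
Landed cost (A) = invoice 401753.58 + 3268.91 + duty 48381.29 = 453403.78
Supplier B (FCA):
CIF value = FCA price + origin terminal + freight + insurance = 361389.85 + 820.44 + 1132.05 + 291.80 = 363634.14
Import duty = 363634.14 × 12% = 43636.10
Buyer bears (B): 820.44 + 1132.05 + 291.80 + 611.51 + 251.70 + 981.85 = 4089.35
Landed cost (B) = invoice 361389.85 + 4089.35 + duty 43636.10 = 409115.30
Difference = |453403.78 − 409115.30| = 44288.48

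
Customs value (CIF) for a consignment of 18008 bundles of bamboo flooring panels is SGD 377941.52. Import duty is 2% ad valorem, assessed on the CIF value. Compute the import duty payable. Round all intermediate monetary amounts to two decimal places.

Import duty = 377941.52 × 2% = 7558.83

Import duty: SGD 7558.83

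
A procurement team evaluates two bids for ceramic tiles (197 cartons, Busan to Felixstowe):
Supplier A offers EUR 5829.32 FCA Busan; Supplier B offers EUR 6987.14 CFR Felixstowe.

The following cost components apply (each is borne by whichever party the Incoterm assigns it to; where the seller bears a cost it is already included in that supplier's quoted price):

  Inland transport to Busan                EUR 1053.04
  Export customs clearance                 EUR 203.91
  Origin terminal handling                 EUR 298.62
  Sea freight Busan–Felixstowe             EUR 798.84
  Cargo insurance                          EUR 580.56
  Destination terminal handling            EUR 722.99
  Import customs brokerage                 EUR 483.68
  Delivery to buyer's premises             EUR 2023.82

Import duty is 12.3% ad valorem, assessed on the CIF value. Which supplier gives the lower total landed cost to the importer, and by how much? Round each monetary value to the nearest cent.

Supplier A (FCA):
CIF value = FCA price + origin terminal + freight + insurance = 5829.32 + 298.62 + 798.84 + 580.56 = 7507.34
Import duty = 7507.34 × 12.3% = 923.40
Buyer bears (A): 298.62 + 798.84 + 580.56 + 722.99 + 483.68 + 2023.82 = 4908.51
Landed cost (A) = invoice 5829.32 + 4908.51 + duty 923.40 = 11661.23
Supplier B (CFR):
CIF value = CFR price + insurance = 6987.14 + 580.56 = 7567.70
Import duty = 7567.70 × 12.3% = 930.83
Buyer bears (B): 580.56 + 722.99 + 483.68 + 2023.82 = 3811.05
Landed cost (B) = invoice 6987.14 + 3811.05 + duty 930.83 = 11729.02
Difference = |11661.23 − 11729.02| = 67.79

Supplier A is cheaper by EUR 67.79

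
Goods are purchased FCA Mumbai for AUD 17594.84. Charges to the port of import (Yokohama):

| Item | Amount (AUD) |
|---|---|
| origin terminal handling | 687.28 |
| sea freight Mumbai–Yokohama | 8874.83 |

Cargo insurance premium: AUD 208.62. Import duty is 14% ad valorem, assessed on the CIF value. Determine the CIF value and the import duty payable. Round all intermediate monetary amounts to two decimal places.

CIF = FCA price + pre-shipment costs + freight + insurance
CIF = 17594.84 + 687.28 + 8874.83 + 208.62 = 27365.57
Import duty = 27365.57 × 14% = 3831.18

CIF value: AUD 27365.57; import duty: AUD 3831.18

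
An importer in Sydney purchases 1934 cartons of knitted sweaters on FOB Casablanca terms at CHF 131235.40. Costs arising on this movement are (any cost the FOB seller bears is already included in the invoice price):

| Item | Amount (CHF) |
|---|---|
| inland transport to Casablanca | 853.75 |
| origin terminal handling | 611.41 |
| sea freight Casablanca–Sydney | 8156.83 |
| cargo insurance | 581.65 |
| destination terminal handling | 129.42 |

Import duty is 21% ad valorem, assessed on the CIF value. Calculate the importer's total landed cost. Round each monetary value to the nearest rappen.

Total landed cost: CHF 169497.81

FOB: the seller bears costs until goods are on board at the origin port; the buyer bears freight, insurance and all costs thereafter.
Already in the invoice (seller's account under FOB): inland to port, origin terminal — exclude.
CIF value = FOB price + freight + insurance = 131235.40 + 8156.83 + 581.65 = 139973.88
Import duty = 139973.88 × 21% = 29394.51
Buyer bears: freight 8156.83 + insurance 581.65 + destination terminal 129.42 + duty 29394.51 = 38262.41
Landed cost = invoice 131235.40 + 38262.41 = 169497.81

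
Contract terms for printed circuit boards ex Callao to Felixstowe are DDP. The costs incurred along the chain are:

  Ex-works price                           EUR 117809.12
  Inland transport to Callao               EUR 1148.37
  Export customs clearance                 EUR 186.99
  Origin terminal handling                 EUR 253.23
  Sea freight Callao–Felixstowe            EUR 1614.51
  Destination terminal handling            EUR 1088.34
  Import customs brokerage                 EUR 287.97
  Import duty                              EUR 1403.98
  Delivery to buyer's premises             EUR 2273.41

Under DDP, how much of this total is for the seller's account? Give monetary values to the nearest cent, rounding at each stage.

DDP: the seller bears all costs including import duty.
Seller's account: goods 117809.12 + inland to port 1148.37 + export clearance 186.99 + origin terminal 253.23 + freight 1614.51 + destination terminal 1088.34 + brokerage 287.97 + duty 1403.98 + delivery 2273.41 = 126065.92
Buyer's account: 0.00

Seller's account: EUR 126065.92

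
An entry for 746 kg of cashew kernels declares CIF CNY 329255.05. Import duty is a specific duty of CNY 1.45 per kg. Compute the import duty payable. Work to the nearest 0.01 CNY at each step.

Import duty = 746 × 1.45 = 1081.70

Import duty: CNY 1081.70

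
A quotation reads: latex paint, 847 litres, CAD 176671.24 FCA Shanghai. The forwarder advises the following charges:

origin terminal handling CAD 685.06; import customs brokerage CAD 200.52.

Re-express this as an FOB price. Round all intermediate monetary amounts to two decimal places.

Not relevant to the conversion: brokerage — on the buyer under both terms; not part of either seller's price.
From FCA to FOB, the seller additionally bears: origin terminal.
FOB price = 176671.24 + 685.06 = 177356.30

FOB price: CAD 177356.30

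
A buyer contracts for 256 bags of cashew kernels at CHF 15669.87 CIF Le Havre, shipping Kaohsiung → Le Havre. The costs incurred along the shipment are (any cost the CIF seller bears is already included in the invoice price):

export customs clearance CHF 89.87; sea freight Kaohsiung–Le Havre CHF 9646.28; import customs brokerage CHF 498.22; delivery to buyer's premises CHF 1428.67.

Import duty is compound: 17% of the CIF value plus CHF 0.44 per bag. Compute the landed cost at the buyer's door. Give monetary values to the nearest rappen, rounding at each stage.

Total landed cost: CHF 20373.28

CIF: the seller pays costs through ocean freight and marine insurance to the destination port.
Already in the invoice (seller's account under CIF): export clearance, freight — exclude.
The CIF price already equals the CIF value: 15669.87
Ad valorem component: 15669.87 × 17% = 2663.88
Specific component: 256 × 0.44 = 112.64
Import duty = 2663.88 + 112.64 = 2776.52
Buyer bears: brokerage 498.22 + delivery 1428.67 + duty 2776.52 = 4703.41
Landed cost = invoice 15669.87 + 4703.41 = 20373.28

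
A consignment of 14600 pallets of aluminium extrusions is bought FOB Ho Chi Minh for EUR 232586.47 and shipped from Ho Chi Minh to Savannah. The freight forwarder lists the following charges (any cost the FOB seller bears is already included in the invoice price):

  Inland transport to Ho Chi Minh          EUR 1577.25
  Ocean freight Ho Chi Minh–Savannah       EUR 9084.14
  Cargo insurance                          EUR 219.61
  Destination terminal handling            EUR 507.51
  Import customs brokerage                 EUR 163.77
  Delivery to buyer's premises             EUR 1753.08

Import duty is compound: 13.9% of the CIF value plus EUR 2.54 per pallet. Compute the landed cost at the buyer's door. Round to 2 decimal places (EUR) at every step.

FOB: the seller bears costs until goods are on board at the origin port; the buyer bears freight, insurance and all costs thereafter.
Already in the invoice (seller's account under FOB): inland to port — exclude.
CIF value = FOB price + freight + insurance = 232586.47 + 9084.14 + 219.61 = 241890.22
Ad valorem component: 241890.22 × 13.9% = 33622.74
Specific component: 14600 × 2.54 = 37084.00
Import duty = 33622.74 + 37084.00 = 70706.74
Buyer bears: freight 9084.14 + insurance 219.61 + destination terminal 507.51 + brokerage 163.77 + delivery 1753.08 + duty 70706.74 = 82434.85
Landed cost = invoice 232586.47 + 82434.85 = 315021.32

Total landed cost: EUR 315021.32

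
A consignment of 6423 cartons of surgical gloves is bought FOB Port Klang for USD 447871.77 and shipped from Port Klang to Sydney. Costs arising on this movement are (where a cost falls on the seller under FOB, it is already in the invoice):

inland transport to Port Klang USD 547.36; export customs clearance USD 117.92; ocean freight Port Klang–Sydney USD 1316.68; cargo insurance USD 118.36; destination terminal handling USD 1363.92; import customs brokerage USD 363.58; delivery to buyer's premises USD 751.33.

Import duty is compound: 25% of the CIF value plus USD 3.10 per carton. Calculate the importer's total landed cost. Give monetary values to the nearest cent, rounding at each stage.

Total landed cost: USD 584023.64

FOB: the seller bears costs until goods are on board at the origin port; the buyer bears freight, insurance and all costs thereafter.
Already in the invoice (seller's account under FOB): inland to port, export clearance — exclude.
CIF value = FOB price + freight + insurance = 447871.77 + 1316.68 + 118.36 = 449306.81
Ad valorem component: 449306.81 × 25% = 112326.70
Specific component: 6423 × 3.10 = 19911.30
Import duty = 112326.70 + 19911.30 = 132238.00
Buyer bears: freight 1316.68 + insurance 118.36 + destination terminal 1363.92 + brokerage 363.58 + delivery 751.33 + duty 132238.00 = 136151.87
Landed cost = invoice 447871.77 + 136151.87 = 584023.64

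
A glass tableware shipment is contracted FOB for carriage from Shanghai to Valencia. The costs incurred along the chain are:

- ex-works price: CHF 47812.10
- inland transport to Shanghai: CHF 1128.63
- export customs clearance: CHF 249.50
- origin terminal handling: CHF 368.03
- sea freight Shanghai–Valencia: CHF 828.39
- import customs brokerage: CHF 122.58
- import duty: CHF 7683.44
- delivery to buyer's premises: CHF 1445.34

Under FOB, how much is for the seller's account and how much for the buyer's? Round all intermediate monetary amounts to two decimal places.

FOB: the seller bears costs until goods are on board at the origin port; the buyer bears freight, insurance and all costs thereafter.
Seller's account: goods 47812.10 + inland to port 1128.63 + export clearance 249.50 + origin terminal 368.03 = 49558.26
Buyer's account: freight 828.39 + brokerage 122.58 + duty 7683.44 + delivery 1445.34 = 10079.75

Seller: CHF 49558.26; buyer: CHF 10079.75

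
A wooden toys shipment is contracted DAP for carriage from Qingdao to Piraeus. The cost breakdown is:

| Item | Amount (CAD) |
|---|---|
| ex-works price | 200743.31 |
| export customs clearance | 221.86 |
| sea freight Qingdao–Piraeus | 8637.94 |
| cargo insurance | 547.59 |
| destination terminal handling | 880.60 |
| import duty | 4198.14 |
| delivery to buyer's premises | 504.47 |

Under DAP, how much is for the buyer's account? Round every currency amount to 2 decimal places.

DAP: the seller bears all costs to the named destination except import duty and clearance.
Seller's account: goods 200743.31 + export clearance 221.86 + freight 8637.94 + insurance 547.59 + destination terminal 880.60 + delivery 504.47 = 211535.77
Buyer's account: duty 4198.14 = 4198.14

Buyer's account: CAD 4198.14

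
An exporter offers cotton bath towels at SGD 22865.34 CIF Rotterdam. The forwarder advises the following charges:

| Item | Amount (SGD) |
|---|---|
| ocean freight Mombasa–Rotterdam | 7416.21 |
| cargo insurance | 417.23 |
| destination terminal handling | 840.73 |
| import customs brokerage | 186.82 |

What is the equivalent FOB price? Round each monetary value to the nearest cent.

Not relevant to the conversion: brokerage, destination terminal — on the buyer under both terms; not part of either seller's price.
From CIF to FOB, the seller no longer bears: freight, insurance.
FOB price = 22865.34 − 7416.21 − 417.23 = 15031.90

FOB price: SGD 15031.90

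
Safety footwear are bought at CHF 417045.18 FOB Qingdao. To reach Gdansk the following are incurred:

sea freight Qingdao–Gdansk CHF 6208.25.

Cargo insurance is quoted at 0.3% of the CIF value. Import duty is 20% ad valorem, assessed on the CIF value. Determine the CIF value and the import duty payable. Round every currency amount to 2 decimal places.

Let C be the CIF value. C = FOB price + freight + 0.3% × C
C − 0.3% × C = 417045.18 + 6208.25
0.997 × C = 423253.43
C = 423253.43 / 0.997 = 424527.01
Insurance premium = 0.3% × 424527.01 = 1273.58
Import duty = 424527.01 × 20% = 84905.40

CIF value: CHF 424527.01; import duty: CHF 84905.40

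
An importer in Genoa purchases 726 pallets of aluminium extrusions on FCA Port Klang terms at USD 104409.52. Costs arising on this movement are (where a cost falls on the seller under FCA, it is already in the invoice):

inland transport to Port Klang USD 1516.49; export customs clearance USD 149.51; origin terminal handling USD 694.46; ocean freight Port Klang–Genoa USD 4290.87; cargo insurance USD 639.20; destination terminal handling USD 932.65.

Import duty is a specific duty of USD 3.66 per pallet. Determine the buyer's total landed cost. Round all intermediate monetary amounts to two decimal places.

FCA: the seller delivers export-cleared goods to the carrier; the buyer bears costs from that point.
Already in the invoice (seller's account under FCA): inland to port, export clearance — exclude.
CIF value = FCA price + origin terminal + freight + insurance = 104409.52 + 694.46 + 4290.87 + 639.20 = 110034.05
Import duty = 726 × 3.66 = 2657.16
Buyer bears: origin terminal 694.46 + freight 4290.87 + insurance 639.20 + destination terminal 932.65 + duty 2657.16 = 9214.34
Landed cost = invoice 104409.52 + 9214.34 = 113623.86

Total landed cost: USD 113623.86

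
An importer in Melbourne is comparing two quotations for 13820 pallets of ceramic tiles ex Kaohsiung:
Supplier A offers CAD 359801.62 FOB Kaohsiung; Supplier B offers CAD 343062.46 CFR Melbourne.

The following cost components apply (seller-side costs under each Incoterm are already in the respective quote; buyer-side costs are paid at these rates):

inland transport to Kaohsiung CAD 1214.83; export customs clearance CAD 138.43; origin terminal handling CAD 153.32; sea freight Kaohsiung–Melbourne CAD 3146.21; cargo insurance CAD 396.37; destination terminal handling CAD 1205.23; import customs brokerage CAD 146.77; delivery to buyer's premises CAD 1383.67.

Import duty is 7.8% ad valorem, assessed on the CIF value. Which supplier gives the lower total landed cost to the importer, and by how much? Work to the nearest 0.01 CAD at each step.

Supplier A (FOB):
CIF value = FOB price + freight + insurance = 359801.62 + 3146.21 + 396.37 = 363344.20
Import duty = 363344.20 × 7.8% = 28340.85
Buyer bears (A): 3146.21 + 396.37 + 1205.23 + 146.77 + 1383.67 = 6278.25
Landed cost (A) = invoice 359801.62 + 6278.25 + duty 28340.85 = 394420.72
Supplier B (CFR):
CIF value = CFR price + insurance = 343062.46 + 396.37 = 343458.83
Import duty = 343458.83 × 7.8% = 26789.79
Buyer bears (B): 396.37 + 1205.23 + 146.77 + 1383.67 = 3132.04
Landed cost (B) = invoice 343062.46 + 3132.04 + duty 26789.79 = 372984.29
Difference = |394420.72 − 372984.29| = 21436.43

Supplier B is cheaper by CAD 21436.43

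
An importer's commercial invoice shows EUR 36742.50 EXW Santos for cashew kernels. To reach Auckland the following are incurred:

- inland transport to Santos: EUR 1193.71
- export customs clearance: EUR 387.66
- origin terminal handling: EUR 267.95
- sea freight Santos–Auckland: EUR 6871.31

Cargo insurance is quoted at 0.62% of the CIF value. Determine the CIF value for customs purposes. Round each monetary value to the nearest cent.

CIF value: EUR 45746.76

Let C be the CIF value. C = EXW price + pre-shipment costs + freight + 0.62% × C
C − 0.62% × C = 36742.50 + 1193.71 + 387.66 + 267.95 + 6871.31
0.9938 × C = 45463.13
C = 45463.13 / 0.9938 = 45746.76
Insurance premium = 0.62% × 45746.76 = 283.63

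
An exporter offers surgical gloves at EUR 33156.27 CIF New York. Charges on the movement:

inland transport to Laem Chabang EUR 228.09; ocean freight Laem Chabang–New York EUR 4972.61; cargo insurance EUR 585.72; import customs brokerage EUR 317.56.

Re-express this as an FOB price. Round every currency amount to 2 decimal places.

FOB price: EUR 27597.94

Not relevant to the conversion: inland to port — on the seller under both CIF and FOB; already in the CIF price and stays in the FOB price. brokerage — on the buyer under both terms; not part of either seller's price.
From CIF to FOB, the seller no longer bears: freight, insurance.
FOB price = 33156.27 − 4972.61 − 585.72 = 27597.94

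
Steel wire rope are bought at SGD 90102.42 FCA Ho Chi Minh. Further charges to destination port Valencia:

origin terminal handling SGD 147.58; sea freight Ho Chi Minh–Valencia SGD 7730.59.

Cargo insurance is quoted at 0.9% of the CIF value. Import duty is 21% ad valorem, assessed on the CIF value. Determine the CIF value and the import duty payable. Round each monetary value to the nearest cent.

CIF value: SGD 98870.42; import duty: SGD 20762.79

Let C be the CIF value. C = FCA price + pre-shipment costs + freight + 0.9% × C
C − 0.9% × C = 90102.42 + 147.58 + 7730.59
0.991 × C = 97980.59
C = 97980.59 / 0.991 = 98870.42
Insurance premium = 0.9% × 98870.42 = 889.83
Import duty = 98870.42 × 21% = 20762.79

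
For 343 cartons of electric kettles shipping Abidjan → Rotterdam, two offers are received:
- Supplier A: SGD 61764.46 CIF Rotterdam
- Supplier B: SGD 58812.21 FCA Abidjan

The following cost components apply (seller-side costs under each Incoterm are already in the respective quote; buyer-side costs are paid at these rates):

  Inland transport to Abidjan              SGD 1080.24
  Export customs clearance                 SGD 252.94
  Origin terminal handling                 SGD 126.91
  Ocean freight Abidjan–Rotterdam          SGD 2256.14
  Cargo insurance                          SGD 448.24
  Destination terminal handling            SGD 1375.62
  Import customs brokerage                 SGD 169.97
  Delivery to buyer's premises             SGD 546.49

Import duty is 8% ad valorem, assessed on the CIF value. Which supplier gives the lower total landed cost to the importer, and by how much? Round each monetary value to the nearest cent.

Supplier A (CIF):
The CIF price already equals the CIF value: 61764.46
Import duty = 61764.46 × 8% = 4941.16
Buyer bears (A): 1375.62 + 169.97 + 546.49 = 2092.08
Landed cost (A) = invoice 61764.46 + 2092.08 + duty 4941.16 = 68797.70
Supplier B (FCA):
CIF value = FCA price + origin terminal + freight + insurance = 58812.21 + 126.91 + 2256.14 + 448.24 = 61643.50
Import duty = 61643.50 × 8% = 4931.48
Buyer bears (B): 126.91 + 2256.14 + 448.24 + 1375.62 + 169.97 + 546.49 = 4923.37
Landed cost (B) = invoice 58812.21 + 4923.37 + duty 4931.48 = 68667.06
Difference = |68797.70 − 68667.06| = 130.64

Supplier B is cheaper by SGD 130.64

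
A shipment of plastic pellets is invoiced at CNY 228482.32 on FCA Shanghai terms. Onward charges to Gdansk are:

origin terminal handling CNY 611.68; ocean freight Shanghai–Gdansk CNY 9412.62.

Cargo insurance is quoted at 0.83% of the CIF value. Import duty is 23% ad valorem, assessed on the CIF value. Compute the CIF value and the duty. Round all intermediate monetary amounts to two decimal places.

Let C be the CIF value. C = FCA price + pre-shipment costs + freight + 0.83% × C
C − 0.83% × C = 228482.32 + 611.68 + 9412.62
0.9917 × C = 238506.62
C = 238506.62 / 0.9917 = 240502.79
Insurance premium = 0.83% × 240502.79 = 1996.17
Import duty = 240502.79 × 23% = 55315.64

CIF value: CNY 240502.79; import duty: CNY 55315.64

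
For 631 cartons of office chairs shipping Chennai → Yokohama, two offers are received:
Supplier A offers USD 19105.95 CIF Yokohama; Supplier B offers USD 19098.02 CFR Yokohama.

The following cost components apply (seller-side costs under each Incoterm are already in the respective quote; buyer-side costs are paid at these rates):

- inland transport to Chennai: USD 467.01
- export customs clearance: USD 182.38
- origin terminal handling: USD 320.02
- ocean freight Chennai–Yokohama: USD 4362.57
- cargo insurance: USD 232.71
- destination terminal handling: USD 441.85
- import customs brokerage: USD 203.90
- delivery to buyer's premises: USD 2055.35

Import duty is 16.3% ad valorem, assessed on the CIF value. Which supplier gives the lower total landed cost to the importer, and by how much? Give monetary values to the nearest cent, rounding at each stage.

Supplier A (CIF):
The CIF price already equals the CIF value: 19105.95
Import duty = 19105.95 × 16.3% = 3114.27
Buyer bears (A): 441.85 + 203.90 + 2055.35 = 2701.10
Landed cost (A) = invoice 19105.95 + 2701.10 + duty 3114.27 = 24921.32
Supplier B (CFR):
CIF value = CFR price + insurance = 19098.02 + 232.71 = 19330.73
Import duty = 19330.73 × 16.3% = 3150.91
Buyer bears (B): 232.71 + 441.85 + 203.90 + 2055.35 = 2933.81
Landed cost (B) = invoice 19098.02 + 2933.81 + duty 3150.91 = 25182.74
Difference = |24921.32 − 25182.74| = 261.42

Supplier A is cheaper by USD 261.42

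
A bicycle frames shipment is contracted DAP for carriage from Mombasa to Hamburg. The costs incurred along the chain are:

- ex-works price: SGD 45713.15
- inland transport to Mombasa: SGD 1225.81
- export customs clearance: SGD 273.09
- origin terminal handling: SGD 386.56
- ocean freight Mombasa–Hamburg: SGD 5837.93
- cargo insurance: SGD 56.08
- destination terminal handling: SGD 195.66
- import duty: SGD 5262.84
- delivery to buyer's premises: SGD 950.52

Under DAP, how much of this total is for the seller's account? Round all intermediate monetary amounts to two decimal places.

DAP: the seller bears all costs to the named destination except import duty and clearance.
Seller's account: goods 45713.15 + inland to port 1225.81 + export clearance 273.09 + origin terminal 386.56 + freight 5837.93 + insurance 56.08 + destination terminal 195.66 + delivery 950.52 = 54638.80
Buyer's account: duty 5262.84 = 5262.84

Seller's account: SGD 54638.80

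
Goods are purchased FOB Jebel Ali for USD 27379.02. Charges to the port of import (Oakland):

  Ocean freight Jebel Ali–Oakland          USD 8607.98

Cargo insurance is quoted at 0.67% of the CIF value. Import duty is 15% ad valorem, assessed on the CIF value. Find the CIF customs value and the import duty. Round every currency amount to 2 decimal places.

Let C be the CIF value. C = FOB price + freight + 0.67% × C
C − 0.67% × C = 27379.02 + 8607.98
0.9933 × C = 35987.00
C = 35987.00 / 0.9933 = 36229.74
Insurance premium = 0.67% × 36229.74 = 242.74
Import duty = 36229.74 × 15% = 5434.46

CIF value: USD 36229.74; import duty: USD 5434.46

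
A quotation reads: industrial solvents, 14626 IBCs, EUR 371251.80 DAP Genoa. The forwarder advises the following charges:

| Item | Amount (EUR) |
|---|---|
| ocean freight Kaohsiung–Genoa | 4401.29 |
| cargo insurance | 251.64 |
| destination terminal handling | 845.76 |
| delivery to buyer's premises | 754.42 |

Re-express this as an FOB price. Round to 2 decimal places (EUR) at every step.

From DAP to FOB, the seller no longer bears: freight, insurance, destination terminal, delivery.
FOB price = 371251.80 − 4401.29 − 251.64 − 845.76 − 754.42 = 364998.69

FOB price: EUR 364998.69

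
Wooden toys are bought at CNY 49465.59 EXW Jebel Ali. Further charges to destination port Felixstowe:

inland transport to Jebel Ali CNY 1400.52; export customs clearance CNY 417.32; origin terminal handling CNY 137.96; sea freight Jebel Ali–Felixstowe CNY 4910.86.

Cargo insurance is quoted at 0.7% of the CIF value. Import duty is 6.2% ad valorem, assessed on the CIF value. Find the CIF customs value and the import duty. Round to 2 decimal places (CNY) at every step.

CIF value: CNY 56729.36; import duty: CNY 3517.22

Let C be the CIF value. C = EXW price + pre-shipment costs + freight + 0.7% × C
C − 0.7% × C = 49465.59 + 1400.52 + 417.32 + 137.96 + 4910.86
0.993 × C = 56332.25
C = 56332.25 / 0.993 = 56729.36
Insurance premium = 0.7% × 56729.36 = 397.11
Import duty = 56729.36 × 6.2% = 3517.22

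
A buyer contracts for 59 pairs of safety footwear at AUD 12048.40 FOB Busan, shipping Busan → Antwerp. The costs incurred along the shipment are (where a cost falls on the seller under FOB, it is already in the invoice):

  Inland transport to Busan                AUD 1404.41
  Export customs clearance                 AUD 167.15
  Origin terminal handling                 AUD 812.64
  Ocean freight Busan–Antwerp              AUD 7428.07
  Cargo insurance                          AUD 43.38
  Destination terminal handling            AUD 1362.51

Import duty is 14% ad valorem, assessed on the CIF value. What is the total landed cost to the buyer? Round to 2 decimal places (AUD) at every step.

Total landed cost: AUD 23615.14

FOB: the seller bears costs until goods are on board at the origin port; the buyer bears freight, insurance and all costs thereafter.
Already in the invoice (seller's account under FOB): inland to port, export clearance, origin terminal — exclude.
CIF value = FOB price + freight + insurance = 12048.40 + 7428.07 + 43.38 = 19519.85
Import duty = 19519.85 × 14% = 2732.78
Buyer bears: freight 7428.07 + insurance 43.38 + destination terminal 1362.51 + duty 2732.78 = 11566.74
Landed cost = invoice 12048.40 + 11566.74 = 23615.14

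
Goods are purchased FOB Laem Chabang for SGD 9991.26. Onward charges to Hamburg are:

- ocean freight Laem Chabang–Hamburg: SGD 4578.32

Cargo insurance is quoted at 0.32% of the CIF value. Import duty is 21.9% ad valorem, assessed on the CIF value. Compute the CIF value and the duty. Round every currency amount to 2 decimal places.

CIF value: SGD 14616.35; import duty: SGD 3200.98

Let C be the CIF value. C = FOB price + freight + 0.32% × C
C − 0.32% × C = 9991.26 + 4578.32
0.9968 × C = 14569.58
C = 14569.58 / 0.9968 = 14616.35
Insurance premium = 0.32% × 14616.35 = 46.77
Import duty = 14616.35 × 21.9% = 3200.98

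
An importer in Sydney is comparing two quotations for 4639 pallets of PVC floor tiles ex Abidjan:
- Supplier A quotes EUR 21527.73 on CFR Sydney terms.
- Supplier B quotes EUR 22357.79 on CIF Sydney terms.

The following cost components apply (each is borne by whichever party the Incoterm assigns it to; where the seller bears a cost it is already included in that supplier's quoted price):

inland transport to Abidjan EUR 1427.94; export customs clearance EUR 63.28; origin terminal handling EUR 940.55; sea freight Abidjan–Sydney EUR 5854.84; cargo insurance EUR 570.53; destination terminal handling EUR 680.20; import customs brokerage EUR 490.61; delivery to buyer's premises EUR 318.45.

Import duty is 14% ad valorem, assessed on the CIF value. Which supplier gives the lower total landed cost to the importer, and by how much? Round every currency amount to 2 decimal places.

Supplier A (CFR):
CIF value = CFR price + insurance = 21527.73 + 570.53 = 22098.26
Import duty = 22098.26 × 14% = 3093.76
Buyer bears (A): 570.53 + 680.20 + 490.61 + 318.45 = 2059.79
Landed cost (A) = invoice 21527.73 + 2059.79 + duty 3093.76 = 26681.28
Supplier B (CIF):
The CIF price already equals the CIF value: 22357.79
Import duty = 22357.79 × 14% = 3130.09
Buyer bears (B): 680.20 + 490.61 + 318.45 = 1489.26
Landed cost (B) = invoice 22357.79 + 1489.26 + duty 3130.09 = 26977.14
Difference = |26681.28 − 26977.14| = 295.86

Supplier A is cheaper by EUR 295.86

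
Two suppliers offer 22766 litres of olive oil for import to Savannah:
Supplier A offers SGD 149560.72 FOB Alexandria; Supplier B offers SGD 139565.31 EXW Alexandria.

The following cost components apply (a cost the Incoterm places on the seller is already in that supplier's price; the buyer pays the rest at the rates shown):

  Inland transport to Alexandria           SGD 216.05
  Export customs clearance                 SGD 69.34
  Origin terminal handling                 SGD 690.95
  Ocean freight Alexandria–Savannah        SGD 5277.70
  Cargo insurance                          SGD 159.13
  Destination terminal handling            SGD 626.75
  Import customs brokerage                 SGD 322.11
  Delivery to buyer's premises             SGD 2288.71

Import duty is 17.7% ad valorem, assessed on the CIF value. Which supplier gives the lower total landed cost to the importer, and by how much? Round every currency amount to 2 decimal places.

Supplier B is cheaper by SGD 10615.45

Supplier A (FOB):
CIF value = FOB price + freight + insurance = 149560.72 + 5277.70 + 159.13 = 154997.55
Import duty = 154997.55 × 17.7% = 27434.57
Buyer bears (A): 5277.70 + 159.13 + 626.75 + 322.11 + 2288.71 = 8674.40
Landed cost (A) = invoice 149560.72 + 8674.40 + duty 27434.57 = 185669.69
Supplier B (EXW):
CIF value = EXW price + inland to port + export clearance + origin terminal + freight + insurance = 139565.31 + 216.05 + 69.34 + 690.95 + 5277.70 + 159.13 = 145978.48
Import duty = 145978.48 × 17.7% = 25838.19
Buyer bears (B): 216.05 + 69.34 + 690.95 + 5277.70 + 159.13 + 626.75 + 322.11 + 2288.71 = 9650.74
Landed cost (B) = invoice 139565.31 + 9650.74 + duty 25838.19 = 175054.24
Difference = |185669.69 − 175054.24| = 10615.45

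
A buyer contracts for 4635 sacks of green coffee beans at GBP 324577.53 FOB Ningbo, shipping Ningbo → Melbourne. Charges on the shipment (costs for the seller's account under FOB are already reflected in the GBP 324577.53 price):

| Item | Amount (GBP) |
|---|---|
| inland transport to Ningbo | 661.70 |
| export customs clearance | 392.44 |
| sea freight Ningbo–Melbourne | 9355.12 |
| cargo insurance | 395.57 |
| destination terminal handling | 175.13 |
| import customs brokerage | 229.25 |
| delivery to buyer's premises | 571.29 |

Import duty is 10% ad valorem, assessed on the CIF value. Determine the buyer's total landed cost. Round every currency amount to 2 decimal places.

FOB: the seller bears costs until goods are on board at the origin port; the buyer bears freight, insurance and all costs thereafter.
Already in the invoice (seller's account under FOB): inland to port, export clearance — exclude.
CIF value = FOB price + freight + insurance = 324577.53 + 9355.12 + 395.57 = 334328.22
Import duty = 334328.22 × 10% = 33432.82
Buyer bears: freight 9355.12 + insurance 395.57 + destination terminal 175.13 + brokerage 229.25 + delivery 571.29 + duty 33432.82 = 44159.18
Landed cost = invoice 324577.53 + 44159.18 = 368736.71

Total landed cost: GBP 368736.71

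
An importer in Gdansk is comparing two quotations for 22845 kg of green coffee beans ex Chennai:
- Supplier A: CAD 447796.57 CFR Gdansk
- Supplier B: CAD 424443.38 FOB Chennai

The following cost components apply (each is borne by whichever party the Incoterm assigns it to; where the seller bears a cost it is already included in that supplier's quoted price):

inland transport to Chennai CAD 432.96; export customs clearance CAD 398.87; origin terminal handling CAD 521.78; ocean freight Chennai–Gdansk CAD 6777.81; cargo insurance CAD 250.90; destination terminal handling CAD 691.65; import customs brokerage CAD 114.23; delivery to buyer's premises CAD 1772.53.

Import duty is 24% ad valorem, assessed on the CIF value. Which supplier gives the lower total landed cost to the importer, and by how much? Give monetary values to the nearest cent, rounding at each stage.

Supplier B is cheaper by CAD 20553.47

Supplier A (CFR):
CIF value = CFR price + insurance = 447796.57 + 250.90 = 448047.47
Import duty = 448047.47 × 24% = 107531.39
Buyer bears (A): 250.90 + 691.65 + 114.23 + 1772.53 = 2829.31
Landed cost (A) = invoice 447796.57 + 2829.31 + duty 107531.39 = 558157.27
Supplier B (FOB):
CIF value = FOB price + freight + insurance = 424443.38 + 6777.81 + 250.90 = 431472.09
Import duty = 431472.09 × 24% = 103553.30
Buyer bears (B): 6777.81 + 250.90 + 691.65 + 114.23 + 1772.53 = 9607.12
Landed cost (B) = invoice 424443.38 + 9607.12 + duty 103553.30 = 537603.80
Difference = |558157.27 − 537603.80| = 20553.47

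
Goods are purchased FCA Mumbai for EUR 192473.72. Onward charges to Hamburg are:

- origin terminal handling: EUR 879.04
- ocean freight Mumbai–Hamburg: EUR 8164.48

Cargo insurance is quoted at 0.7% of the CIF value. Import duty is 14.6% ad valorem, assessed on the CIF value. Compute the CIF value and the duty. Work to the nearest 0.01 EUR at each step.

Let C be the CIF value. C = FCA price + pre-shipment costs + freight + 0.7% × C
C − 0.7% × C = 192473.72 + 879.04 + 8164.48
0.993 × C = 201517.24
C = 201517.24 / 0.993 = 202937.80
Insurance premium = 0.7% × 202937.80 = 1420.56
Import duty = 202937.80 × 14.6% = 29628.92

CIF value: EUR 202937.80; import duty: EUR 29628.92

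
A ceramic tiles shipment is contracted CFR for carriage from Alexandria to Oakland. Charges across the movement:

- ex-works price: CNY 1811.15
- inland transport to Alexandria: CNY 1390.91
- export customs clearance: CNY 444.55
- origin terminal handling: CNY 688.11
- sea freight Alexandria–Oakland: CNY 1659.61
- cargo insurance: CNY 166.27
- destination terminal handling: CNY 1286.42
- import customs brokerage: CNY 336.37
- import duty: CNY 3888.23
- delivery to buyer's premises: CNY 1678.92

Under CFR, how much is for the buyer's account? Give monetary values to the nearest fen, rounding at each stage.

Buyer's account: CNY 7356.21

CFR: the seller pays costs through ocean freight to the destination port, but not insurance.
Seller's account: goods 1811.15 + inland to port 1390.91 + export clearance 444.55 + origin terminal 688.11 + freight 1659.61 = 5994.33
Buyer's account: insurance 166.27 + destination terminal 1286.42 + brokerage 336.37 + duty 3888.23 + delivery 1678.92 = 7356.21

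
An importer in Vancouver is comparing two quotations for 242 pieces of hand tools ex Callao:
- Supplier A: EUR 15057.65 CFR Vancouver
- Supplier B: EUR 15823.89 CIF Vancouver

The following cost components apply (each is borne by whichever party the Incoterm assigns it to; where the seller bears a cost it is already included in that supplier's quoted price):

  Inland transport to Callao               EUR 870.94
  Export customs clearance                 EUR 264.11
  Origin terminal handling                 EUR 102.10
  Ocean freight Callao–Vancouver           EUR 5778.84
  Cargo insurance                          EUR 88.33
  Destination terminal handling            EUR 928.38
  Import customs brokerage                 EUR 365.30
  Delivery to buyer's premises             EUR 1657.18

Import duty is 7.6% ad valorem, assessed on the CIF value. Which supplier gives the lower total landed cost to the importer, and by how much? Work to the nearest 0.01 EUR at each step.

Supplier A (CFR):
CIF value = CFR price + insurance = 15057.65 + 88.33 = 15145.98
Import duty = 15145.98 × 7.6% = 1151.09
Buyer bears (A): 88.33 + 928.38 + 365.30 + 1657.18 = 3039.19
Landed cost (A) = invoice 15057.65 + 3039.19 + duty 1151.09 = 19247.93
Supplier B (CIF):
The CIF price already equals the CIF value: 15823.89
Import duty = 15823.89 × 7.6% = 1202.62
Buyer bears (B): 928.38 + 365.30 + 1657.18 = 2950.86
Landed cost (B) = invoice 15823.89 + 2950.86 + duty 1202.62 = 19977.37
Difference = |19247.93 − 19977.37| = 729.44

Supplier A is cheaper by EUR 729.44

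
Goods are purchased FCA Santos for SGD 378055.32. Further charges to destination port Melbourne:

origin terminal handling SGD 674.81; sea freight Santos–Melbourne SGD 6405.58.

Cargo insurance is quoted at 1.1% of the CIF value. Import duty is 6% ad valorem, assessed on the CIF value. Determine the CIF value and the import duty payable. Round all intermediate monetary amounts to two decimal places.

Let C be the CIF value. C = FCA price + pre-shipment costs + freight + 1.1% × C
C − 1.1% × C = 378055.32 + 674.81 + 6405.58
0.989 × C = 385135.71
C = 385135.71 / 0.989 = 389419.32
Insurance premium = 1.1% × 389419.32 = 4283.61
Import duty = 389419.32 × 6% = 23365.16

CIF value: SGD 389419.32; import duty: SGD 23365.16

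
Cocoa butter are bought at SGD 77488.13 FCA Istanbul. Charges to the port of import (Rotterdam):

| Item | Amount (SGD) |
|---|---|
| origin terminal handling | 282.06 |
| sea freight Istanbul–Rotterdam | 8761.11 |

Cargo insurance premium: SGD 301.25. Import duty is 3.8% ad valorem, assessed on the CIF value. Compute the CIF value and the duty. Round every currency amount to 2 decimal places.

CIF value: SGD 86832.55; import duty: SGD 3299.64

CIF = FCA price + pre-shipment costs + freight + insurance
CIF = 77488.13 + 282.06 + 8761.11 + 301.25 = 86832.55
Import duty = 86832.55 × 3.8% = 3299.64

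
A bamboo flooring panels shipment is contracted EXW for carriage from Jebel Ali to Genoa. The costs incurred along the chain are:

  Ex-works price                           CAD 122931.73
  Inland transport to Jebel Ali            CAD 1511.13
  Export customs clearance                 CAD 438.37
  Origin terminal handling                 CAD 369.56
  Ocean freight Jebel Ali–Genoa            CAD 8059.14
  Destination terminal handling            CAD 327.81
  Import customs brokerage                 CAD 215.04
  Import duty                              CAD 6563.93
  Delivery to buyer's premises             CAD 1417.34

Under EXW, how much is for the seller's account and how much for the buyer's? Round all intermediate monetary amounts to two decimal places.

Seller: CAD 122931.73; buyer: CAD 18902.32

EXW: the seller makes goods available at their premises; the buyer bears all onward costs.
Seller's account: goods 122931.73 = 122931.73
Buyer's account: inland to port 1511.13 + export clearance 438.37 + origin terminal 369.56 + freight 8059.14 + destination terminal 327.81 + brokerage 215.04 + duty 6563.93 + delivery 1417.34 = 18902.32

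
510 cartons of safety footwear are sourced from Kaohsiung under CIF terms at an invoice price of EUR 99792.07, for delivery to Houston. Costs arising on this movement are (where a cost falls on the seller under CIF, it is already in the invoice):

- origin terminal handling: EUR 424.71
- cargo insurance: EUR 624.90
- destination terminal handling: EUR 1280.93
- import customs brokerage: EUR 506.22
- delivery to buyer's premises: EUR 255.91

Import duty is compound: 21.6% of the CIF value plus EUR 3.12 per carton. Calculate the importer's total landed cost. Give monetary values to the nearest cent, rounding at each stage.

CIF: the seller pays costs through ocean freight and marine insurance to the destination port.
Already in the invoice (seller's account under CIF): origin terminal, insurance — exclude.
The CIF price already equals the CIF value: 99792.07
Ad valorem component: 99792.07 × 21.6% = 21555.09
Specific component: 510 × 3.12 = 1591.20
Import duty = 21555.09 + 1591.20 = 23146.29
Buyer bears: destination terminal 1280.93 + brokerage 506.22 + delivery 255.91 + duty 23146.29 = 25189.35
Landed cost = invoice 99792.07 + 25189.35 = 124981.42

Total landed cost: EUR 124981.42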